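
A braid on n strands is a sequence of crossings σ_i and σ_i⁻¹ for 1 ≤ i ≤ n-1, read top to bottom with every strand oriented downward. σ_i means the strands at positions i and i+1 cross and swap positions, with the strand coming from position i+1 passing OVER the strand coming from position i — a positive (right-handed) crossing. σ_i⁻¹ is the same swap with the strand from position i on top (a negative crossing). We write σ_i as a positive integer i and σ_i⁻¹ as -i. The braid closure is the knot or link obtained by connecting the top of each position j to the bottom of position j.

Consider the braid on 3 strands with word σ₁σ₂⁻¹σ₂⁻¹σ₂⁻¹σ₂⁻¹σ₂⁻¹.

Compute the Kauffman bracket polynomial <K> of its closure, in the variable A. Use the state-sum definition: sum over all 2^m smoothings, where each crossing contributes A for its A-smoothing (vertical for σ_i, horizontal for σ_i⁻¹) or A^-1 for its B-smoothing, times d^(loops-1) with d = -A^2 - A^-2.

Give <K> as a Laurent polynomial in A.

Braid: s1 s2^-1 s2^-1 s2^-1 s2^-1 s2^-1 on 3 strands, 6 crossings.
Writhe w = (#positive) - (#negative) = 1 - 5 = -4.
Enumerate smoothing states for the bracket polynomial. There are 2^6 = 64 states.
Smooth each crossing (0=||, 1=⌣⌢); contribution A^(Σ sign_k(1-2s_k)) * d^(L-1).
Tabulate the states by total A-exponent and number of loops L (A-exp: L × count):
  A^6: L=6 ×1
  A^4: L=5 ×6
  A^2: L=4 ×15
  A^0: L=3 ×20
  A^-2: L=2 ×15
  A^-4: L=1 ×5, L=3 ×1
  A^-6: L=2 ×1
Each group contributes A^e * Σ count * d^(L-1):
Powers of d = -A^2 - A^-2: d^2 = A^4 + 2 + A^-4; d^3 = -A^6 - 3*A^2 - 3*A^-2 - A^-6; d^4 = A^8 + 4*A^4 + 6 + 4*A^-4 + A^-8; d^5 = -A^10 - 5*A^6 - 10*A^2 - 10*A^-2 - 5*A^-6 - A^-10.
  A^6 * (d^5) = -A^16 - 5*A^12 - 10*A^8 - 10*A^4 - 5 - A^-4
  A^4 * (6*d^4) = 6*A^12 + 24*A^8 + 36*A^4 + 24 + 6*A^-4
  A^2 * (15*d^3) = -15*A^8 - 45*A^4 - 45 - 15*A^-4
  A^0 * (20*d^2) = 20*A^4 + 40 + 20*A^-4
  A^-2 * (15*d) = -15 - 15*A^-4
  A^-4 * (5 + d^2) = 1 + 7*A^-4 + A^-8
  A^-6 * (d) = -A^-4 - A^-8
Summing the groups: <K> = -A^16 + A^12 - A^8 + A^4 + A^-4

Answer: -A^16 + A^12 - A^8 + A^4 + A^-4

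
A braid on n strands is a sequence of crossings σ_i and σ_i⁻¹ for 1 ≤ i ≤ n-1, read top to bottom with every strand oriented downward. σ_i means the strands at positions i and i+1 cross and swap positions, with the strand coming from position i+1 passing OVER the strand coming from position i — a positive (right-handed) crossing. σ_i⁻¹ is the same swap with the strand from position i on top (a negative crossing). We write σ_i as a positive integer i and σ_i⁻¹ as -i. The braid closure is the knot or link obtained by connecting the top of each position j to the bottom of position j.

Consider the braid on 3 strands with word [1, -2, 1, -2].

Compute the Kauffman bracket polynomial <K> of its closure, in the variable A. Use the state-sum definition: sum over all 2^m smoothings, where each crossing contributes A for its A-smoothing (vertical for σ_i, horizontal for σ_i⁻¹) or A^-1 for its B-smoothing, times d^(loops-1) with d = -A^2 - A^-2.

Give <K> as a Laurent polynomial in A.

Braid: s1 s2^-1 s1 s2^-1 on 3 strands, 4 crossings.
Writhe w = (#positive) - (#negative) = 2 - 2 = 0.
Computing the Kauffman bracket via state sum. There are 2^4 = 16 states.
Each crossing splits two ways (0=vertical, 1=horizontal). The state's weight is A^(#A-smoothings - #B-smoothings) * d^(loops - 1).
  state 0000: A-exp=+0, loops=3, term = A^0 * d^2
  state 0001: A-exp=+2, loops=2, term = A^2 * d^1
  state 0010: A-exp=-2, loops=2, term = A^-2 * d^1
  state 0011: A-exp=+0, loops=1, term = A^0 * d^0
  state 0100: A-exp=+2, loops=2, term = A^2 * d^1
  state 0101: A-exp=+4, loops=3, term = A^4 * d^2
  state 0110: A-exp=+0, loops=1, term = A^0 * d^0
  state 0111: A-exp=+2, loops=2, term = A^2 * d^1
  state 1000: A-exp=-2, loops=2, term = A^-2 * d^1
  state 1001: A-exp=+0, loops=1, term = A^0 * d^0
  state 1010: A-exp=-4, loops=3, term = A^-4 * d^2
  state 1011: A-exp=-2, loops=2, term = A^-2 * d^1
  state 1100: A-exp=+0, loops=1, term = A^0 * d^0
  state 1101: A-exp=+2, loops=2, term = A^2 * d^1
  state 1110: A-exp=-2, loops=2, term = A^-2 * d^1
  state 1111: A-exp=+0, loops=1, term = A^0 * d^0
Collect the terms by A-exponent (count of states per loop number):
Powers of d = -A^2 - A^-2: d^2 = A^4 + 2 + A^-4.
  A^4 * (d^2) = A^8 + 2*A^4 + 1
  A^2 * (4*d) = -4*A^4 - 4
  A^0 * (5 + d^2) = A^4 + 7 + A^-4
  A^-2 * (4*d) = -4 - 4*A^-4
  A^-4 * (d^2) = 1 + 2*A^-4 + A^-8
Summing the groups: <K> = A^8 - A^4 + 1 - A^-4 + A^-8

Answer: A^8 - A^4 + 1 - A^-4 + A^-8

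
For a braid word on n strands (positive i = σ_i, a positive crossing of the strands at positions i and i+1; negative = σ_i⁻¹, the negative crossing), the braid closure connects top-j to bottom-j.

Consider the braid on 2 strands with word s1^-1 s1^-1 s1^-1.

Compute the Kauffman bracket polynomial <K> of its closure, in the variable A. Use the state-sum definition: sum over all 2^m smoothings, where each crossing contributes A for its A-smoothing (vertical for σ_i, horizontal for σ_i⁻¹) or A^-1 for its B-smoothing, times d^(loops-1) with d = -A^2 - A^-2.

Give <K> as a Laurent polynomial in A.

A^7 - A^3 - A^-5

Derivation:
Braid: s1^-1 s1^-1 s1^-1 on 2 strands, 3 crossings.
Writhe w = (#positive) - (#negative) = 0 - 3 = -3.
Computing the Kauffman bracket via state sum. There are 2^3 = 8 states.
For each crossing: s=0 is the vertical smoothing, s=1 horizontal. Crossing k contributes A^(sign_k * (1 - 2*s_k)); loop factor d = -A^2 - A^-2.
  state 000: A-exp=-3, loops=2, term = A^-3 * d^1
  state 001: A-exp=-1, loops=1, term = A^-1 * d^0
  state 010: A-exp=-1, loops=1, term = A^-1 * d^0
  state 011: A-exp=+1, loops=2, term = A^1 * d^1
  state 100: A-exp=-1, loops=1, term = A^-1 * d^0
  state 101: A-exp=+1, loops=2, term = A^1 * d^1
  state 110: A-exp=+1, loops=2, term = A^1 * d^1
  state 111: A-exp=+3, loops=3, term = A^3 * d^2
Collect the terms by A-exponent (count of states per loop number):
Powers of d = -A^2 - A^-2: d^2 = A^4 + 2 + A^-4.
  A^3 * (d^2) = A^7 + 2*A^3 + A^-1
  A^1 * (3*d) = -3*A^3 - 3*A^-1
  A^-1 * (3) = 3*A^-1
  A^-3 * (d) = -A^-1 - A^-5
Summing the groups: <K> = A^7 - A^3 - A^-5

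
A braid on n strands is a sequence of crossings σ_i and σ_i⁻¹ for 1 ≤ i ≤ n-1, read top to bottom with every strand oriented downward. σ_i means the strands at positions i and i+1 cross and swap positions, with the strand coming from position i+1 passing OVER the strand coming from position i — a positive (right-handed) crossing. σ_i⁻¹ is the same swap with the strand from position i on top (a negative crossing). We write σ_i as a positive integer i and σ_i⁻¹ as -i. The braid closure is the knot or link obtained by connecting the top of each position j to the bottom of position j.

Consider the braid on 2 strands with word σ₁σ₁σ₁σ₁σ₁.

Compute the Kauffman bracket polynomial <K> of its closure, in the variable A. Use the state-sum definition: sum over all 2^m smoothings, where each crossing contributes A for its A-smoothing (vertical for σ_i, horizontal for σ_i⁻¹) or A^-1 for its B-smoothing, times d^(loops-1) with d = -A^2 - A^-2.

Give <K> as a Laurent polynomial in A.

-A^7 - A^-1 + A^-5 - A^-9 + A^-13

Derivation:
Braid: s1 s1 s1 s1 s1 on 2 strands, 5 crossings.
Writhe w = (#positive) - (#negative) = 5 - 0 = 5.
State-sum expansion of <K>. There are 2^5 = 32 states.
Each crossing splits two ways (0=vertical, 1=horizontal). The state's weight is A^(#A-smoothings - #B-smoothings) * d^(loops - 1).
  state 00000: A-exp=+5, loops=2, term = A^5 * d^1
  state 00001: A-exp=+3, loops=1, term = A^3 * d^0
  state 00010: A-exp=+3, loops=1, term = A^3 * d^0
  state 00011: A-exp=+1, loops=2, term = A^1 * d^1
  state 00100: A-exp=+3, loops=1, term = A^3 * d^0
  state 00101: A-exp=+1, loops=2, term = A^1 * d^1
  state 00110: A-exp=+1, loops=2, term = A^1 * d^1
  state 00111: A-exp=-1, loops=3, term = A^-1 * d^2
  state 01000: A-exp=+3, loops=1, term = A^3 * d^0
  state 01001: A-exp=+1, loops=2, term = A^1 * d^1
  state 01010: A-exp=+1, loops=2, term = A^1 * d^1
  state 01011: A-exp=-1, loops=3, term = A^-1 * d^2
  state 01100: A-exp=+1, loops=2, term = A^1 * d^1
  state 01101: A-exp=-1, loops=3, term = A^-1 * d^2
  state 01110: A-exp=-1, loops=3, term = A^-1 * d^2
  state 01111: A-exp=-3, loops=4, term = A^-3 * d^3
  state 10000: A-exp=+3, loops=1, term = A^3 * d^0
  state 10001: A-exp=+1, loops=2, term = A^1 * d^1
  state 10010: A-exp=+1, loops=2, term = A^1 * d^1
  state 10011: A-exp=-1, loops=3, term = A^-1 * d^2
  state 10100: A-exp=+1, loops=2, term = A^1 * d^1
  state 10101: A-exp=-1, loops=3, term = A^-1 * d^2
  state 10110: A-exp=-1, loops=3, term = A^-1 * d^2
  state 10111: A-exp=-3, loops=4, term = A^-3 * d^3
  state 11000: A-exp=+1, loops=2, term = A^1 * d^1
  state 11001: A-exp=-1, loops=3, term = A^-1 * d^2
  state 11010: A-exp=-1, loops=3, term = A^-1 * d^2
  state 11011: A-exp=-3, loops=4, term = A^-3 * d^3
  state 11100: A-exp=-1, loops=3, term = A^-1 * d^2
  state 11101: A-exp=-3, loops=4, term = A^-3 * d^3
  state 11110: A-exp=-3, loops=4, term = A^-3 * d^3
  state 11111: A-exp=-5, loops=5, term = A^-5 * d^4
Collect the terms by A-exponent (count of states per loop number):
Powers of d = -A^2 - A^-2: d^2 = A^4 + 2 + A^-4; d^3 = -A^6 - 3*A^2 - 3*A^-2 - A^-6; d^4 = A^8 + 4*A^4 + 6 + 4*A^-4 + A^-8.
  A^5 * (d) = -A^7 - A^3
  A^3 * (5) = 5*A^3
  A^1 * (10*d) = -10*A^3 - 10*A^-1
  A^-1 * (10*d^2) = 10*A^3 + 20*A^-1 + 10*A^-5
  A^-3 * (5*d^3) = -5*A^3 - 15*A^-1 - 15*A^-5 - 5*A^-9
  A^-5 * (d^4) = A^3 + 4*A^-1 + 6*A^-5 + 4*A^-9 + A^-13
Summing the groups: <K> = -A^7 - A^-1 + A^-5 - A^-9 + A^-13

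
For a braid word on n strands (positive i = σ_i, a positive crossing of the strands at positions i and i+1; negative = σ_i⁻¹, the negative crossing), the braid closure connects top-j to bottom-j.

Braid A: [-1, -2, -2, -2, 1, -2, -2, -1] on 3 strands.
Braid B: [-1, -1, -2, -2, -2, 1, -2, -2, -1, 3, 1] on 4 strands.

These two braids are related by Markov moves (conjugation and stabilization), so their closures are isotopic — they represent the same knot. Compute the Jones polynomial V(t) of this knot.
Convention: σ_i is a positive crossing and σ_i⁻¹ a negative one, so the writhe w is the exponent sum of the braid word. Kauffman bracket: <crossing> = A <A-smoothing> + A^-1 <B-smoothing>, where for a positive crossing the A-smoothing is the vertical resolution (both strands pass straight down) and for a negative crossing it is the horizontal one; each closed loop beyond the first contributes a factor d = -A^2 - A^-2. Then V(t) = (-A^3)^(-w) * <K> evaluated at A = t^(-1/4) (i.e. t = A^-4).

Markov-equivalent braids have isotopic closures, hence identical knot invariants. Strip the Markov moves from each word to reach a common short braid β, then compute V(t) once on β.
Braid A: s1^-1 s2^-1 s2^-1 s2^-1 s1 s2^-1 s2^-1 s1^-1 on 3 strands has no conjugating prefix/suffix or stabilization to strip; take β = s1^-1 s2^-1 s2^-1 s2^-1 s1 s2^-1 s2^-1 s1^-1.
Braid B: s1^-1 s1^-1 s2^-1 s2^-1 s2^-1 s1 s2^-1 s2^-1 s1^-1 s3 s1 on 4 strands reduces by inverse Markov moves (closure unchanged at each step):
  Deconjugate: the word is γ·β·γ⁻¹ with γ = s1^-1 (prefix) and γ⁻¹ = s1 (suffix); strip both.
  Destabilize: the word has the form β·s3 where s3 occurs only as the final letter (β ∈ B_3); drop it and the last strand → 3 strands.
Reduced to β = s1^-1 s2^-1 s2^-1 s2^-1 s1 s2^-1 s2^-1 s1^-1 on 3 strands, 8 crossings.
Both give the same β = s1^-1 s2^-1 s2^-1 s2^-1 s1 s2^-1 s2^-1 s1^-1 on 3 strands, so one state sum suffices:
Braid: s1^-1 s2^-1 s2^-1 s2^-1 s1 s2^-1 s2^-1 s1^-1 on 3 strands, 8 crossings.
Writhe w = (#positive) - (#negative) = 1 - 7 = -6.
Enumerate smoothing states for the bracket polynomial. There are 2^8 = 256 states.
Each crossing splits two ways (0=vertical, 1=horizontal). The state's weight is A^(#A-smoothings - #B-smoothings) * d^(loops - 1).
Tabulate the states by total A-exponent and number of loops L (A-exp: L × count):
  A^8: L=6 ×1
  A^6: L=5 ×8
  A^4: L=4 ×27, L=6 ×1
  A^2: L=3 ×49, L=5 ×7
  A^0: L=2 ×49, L=4 ×21
  A^-2: L=1 ×22, L=3 ×34
  A^-4: L=2 ×27, L=4 ×1
  A^-6: L=1 ×5, L=3 ×3
  A^-8: L=2 ×1
Each group contributes A^e * Σ count * d^(L-1):
Powers of d = -A^2 - A^-2: d^2 = A^4 + 2 + A^-4; d^3 = -A^6 - 3*A^2 - 3*A^-2 - A^-6; d^4 = A^8 + 4*A^4 + 6 + 4*A^-4 + A^-8; d^5 = -A^10 - 5*A^6 - 10*A^2 - 10*A^-2 - 5*A^-6 - A^-10.
  A^8 * (d^5) = -A^18 - 5*A^14 - 10*A^10 - 10*A^6 - 5*A^2 - A^-2
  A^6 * (8*d^4) = 8*A^14 + 32*A^10 + 48*A^6 + 32*A^2 + 8*A^-2
  A^4 * (27*d^3 + d^5) = -A^14 - 32*A^10 - 91*A^6 - 91*A^2 - 32*A^-2 - A^-6
  A^2 * (49*d^2 + 7*d^4) = 7*A^10 + 77*A^6 + 140*A^2 + 77*A^-2 + 7*A^-6
  A^0 * (49*d + 21*d^3) = -21*A^6 - 112*A^2 - 112*A^-2 - 21*A^-6
  A^-2 * (22 + 34*d^2) = 34*A^2 + 90*A^-2 + 34*A^-6
  A^-4 * (27*d + d^3) = -A^2 - 30*A^-2 - 30*A^-6 - A^-10
  A^-6 * (5 + 3*d^2) = 3*A^-2 + 11*A^-6 + 3*A^-10
  A^-8 * (d) = -A^-6 - A^-10
Summing the groups: <K> = -A^18 + 2*A^14 - 3*A^10 + 3*A^6 - 3*A^2 + 3*A^-2 - A^-6 + A^-10
Normalise by the writhe: (-A^3)^(-w) = (-A^3)^(6) = A^18, so f(A) = A^18 * <K> = -A^36 + 2*A^32 - 3*A^28 + 3*A^24 - 3*A^20 + 3*A^16 - A^12 + A^8.
Substitute A = t^(-1/4), i.e. A^e → t^(-e/4): V(t) = t^-2 - t^-3 + 3*t^-4 - 3*t^-5 + 3*t^-6 - 3*t^-7 + 2*t^-8 - t^-9

Answer: t^-2 - t^-3 + 3*t^-4 - 3*t^-5 + 3*t^-6 - 3*t^-7 + 2*t^-8 - t^-9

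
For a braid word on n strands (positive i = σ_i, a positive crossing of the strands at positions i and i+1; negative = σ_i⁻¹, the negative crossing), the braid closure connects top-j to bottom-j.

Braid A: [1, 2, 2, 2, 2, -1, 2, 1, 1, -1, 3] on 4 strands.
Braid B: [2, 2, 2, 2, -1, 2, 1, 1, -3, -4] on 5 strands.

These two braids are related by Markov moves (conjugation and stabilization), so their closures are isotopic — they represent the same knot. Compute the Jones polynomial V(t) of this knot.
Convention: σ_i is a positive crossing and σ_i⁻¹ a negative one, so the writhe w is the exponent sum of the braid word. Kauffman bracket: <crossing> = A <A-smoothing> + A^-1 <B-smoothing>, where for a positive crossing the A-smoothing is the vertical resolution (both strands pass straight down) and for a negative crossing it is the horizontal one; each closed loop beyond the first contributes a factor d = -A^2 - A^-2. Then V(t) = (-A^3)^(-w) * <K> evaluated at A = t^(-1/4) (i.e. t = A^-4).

Markov-equivalent braids have isotopic closures, hence identical knot invariants. Strip the Markov moves from each word to reach a common short braid β, then compute V(t) once on β.
Braid A: s1 s2 s2 s2 s2 s1^-1 s2 s1 s1 s1^-1 s3 on 4 strands reduces by inverse Markov moves (closure unchanged at each step):
  Destabilize: the word has the form β·s3 where s3 occurs only as the final letter (β ∈ B_3); drop it and the last strand → 3 strands.
  Deconjugate: the word is γ·β·γ⁻¹ with γ = s1 (prefix) and γ⁻¹ = s1^-1 (suffix); strip both.
Reduced to β = s2 s2 s2 s2 s1^-1 s2 s1 s1 on 3 strands, 8 crossings.
Braid B: s2 s2 s2 s2 s1^-1 s2 s1 s1 s3^-1 s4^-1 on 5 strands reduces by inverse Markov moves (closure unchanged at each step):
  Destabilize: the word has the form β·s4^-1 where s4^-1 occurs only as the final letter (β ∈ B_4); drop it and the last strand → 4 strands.
  Destabilize: the word has the form β·s3^-1 where s3^-1 occurs only as the final letter (β ∈ B_3); drop it and the last strand → 3 strands.
Reduced to β = s2 s2 s2 s2 s1^-1 s2 s1 s1 on 3 strands, 8 crossings.
Both give the same β = s2 s2 s2 s2 s1^-1 s2 s1 s1 on 3 strands, so one state sum suffices:
Braid: s2 s2 s2 s2 s1^-1 s2 s1 s1 on 3 strands, 8 crossings.
Writhe w = (#positive) - (#negative) = 7 - 1 = 6.
Computing the Kauffman bracket via state sum. There are 2^8 = 256 states.
For each crossing: s=0 is the vertical smoothing, s=1 horizontal. Crossing k contributes A^(sign_k * (1 - 2*s_k)); loop factor d = -A^2 - A^-2.
Tabulate the states by total A-exponent and number of loops L (A-exp: L × count):
  A^8: L=2 ×1
  A^6: L=1 ×5, L=3 ×3
  A^4: L=2 ×27, L=4 ×1
  A^2: L=1 ×18, L=3 ×38
  A^0: L=2 ×41, L=4 ×29
  A^-2: L=3 ×44, L=5 ×12
  A^-4: L=4 ×26, L=6 ×2
  A^-6: L=5 ×8
  A^-8: L=6 ×1
Each group contributes A^e * Σ count * d^(L-1):
Powers of d = -A^2 - A^-2: d^2 = A^4 + 2 + A^-4; d^3 = -A^6 - 3*A^2 - 3*A^-2 - A^-6; d^4 = A^8 + 4*A^4 + 6 + 4*A^-4 + A^-8; d^5 = -A^10 - 5*A^6 - 10*A^2 - 10*A^-2 - 5*A^-6 - A^-10.
  A^8 * (d) = -A^10 - A^6
  A^6 * (5 + 3*d^2) = 3*A^10 + 11*A^6 + 3*A^2
  A^4 * (27*d + d^3) = -A^10 - 30*A^6 - 30*A^2 - A^-2
  A^2 * (18 + 38*d^2) = 38*A^6 + 94*A^2 + 38*A^-2
  A^0 * (41*d + 29*d^3) = -29*A^6 - 128*A^2 - 128*A^-2 - 29*A^-6
  A^-2 * (44*d^2 + 12*d^4) = 12*A^6 + 92*A^2 + 160*A^-2 + 92*A^-6 + 12*A^-10
  A^-4 * (26*d^3 + 2*d^5) = -2*A^6 - 36*A^2 - 98*A^-2 - 98*A^-6 - 36*A^-10 - 2*A^-14
  A^-6 * (8*d^4) = 8*A^2 + 32*A^-2 + 48*A^-6 + 32*A^-10 + 8*A^-14
  A^-8 * (d^5) = -A^2 - 5*A^-2 - 10*A^-6 - 10*A^-10 - 5*A^-14 - A^-18
Summing the groups: <K> = A^10 - A^6 + 2*A^2 - 2*A^-2 + 3*A^-6 - 2*A^-10 + A^-14 - A^-18
Normalise by the writhe: (-A^3)^(-w) = (-A^3)^(-6) = A^-18, so f(A) = A^-18 * <K> = A^-8 - A^-12 + 2*A^-16 - 2*A^-20 + 3*A^-24 - 2*A^-28 + A^-32 - A^-36.
Substitute A = t^(-1/4), i.e. A^e → t^(-e/4): V(t) = -t^9 + t^8 - 2*t^7 + 3*t^6 - 2*t^5 + 2*t^4 - t^3 + t^2

Answer: -t^9 + t^8 - 2*t^7 + 3*t^6 - 2*t^5 + 2*t^4 - t^3 + t^2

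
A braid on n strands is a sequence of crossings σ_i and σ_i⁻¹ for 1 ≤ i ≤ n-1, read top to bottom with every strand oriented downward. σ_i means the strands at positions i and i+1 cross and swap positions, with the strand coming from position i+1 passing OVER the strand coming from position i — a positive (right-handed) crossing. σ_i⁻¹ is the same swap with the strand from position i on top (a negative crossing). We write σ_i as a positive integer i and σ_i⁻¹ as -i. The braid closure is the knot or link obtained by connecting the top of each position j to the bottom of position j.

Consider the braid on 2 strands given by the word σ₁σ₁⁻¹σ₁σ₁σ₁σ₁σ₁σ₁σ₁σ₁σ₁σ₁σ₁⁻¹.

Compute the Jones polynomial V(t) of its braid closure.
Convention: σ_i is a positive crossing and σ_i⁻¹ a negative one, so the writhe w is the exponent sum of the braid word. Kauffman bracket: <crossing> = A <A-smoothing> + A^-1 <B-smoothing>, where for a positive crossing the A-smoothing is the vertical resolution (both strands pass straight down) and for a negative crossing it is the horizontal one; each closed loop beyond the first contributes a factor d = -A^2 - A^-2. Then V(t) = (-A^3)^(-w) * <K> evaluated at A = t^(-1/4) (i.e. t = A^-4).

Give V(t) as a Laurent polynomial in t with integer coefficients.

The presented braid s1 s1^-1 s1 s1 s1 s1 s1 s1 s1 s1 s1 s1 s1^-1 on 2 strands reduces by inverse Markov moves (closure unchanged at each step):
  Deconjugate: the word is γ·β·γ⁻¹ with γ = s1 (prefix) and γ⁻¹ = s1^-1 (suffix); strip both.
  Deconjugate: the word is γ·β·γ⁻¹ with γ = s1^-1 (prefix) and γ⁻¹ = s1 (suffix); strip both.
Reduced to β = s1 s1 s1 s1 s1 s1 s1 s1 s1 on 2 strands, 9 crossings.
Compute on β:
Braid: s1 s1 s1 s1 s1 s1 s1 s1 s1 on 2 strands, 9 crossings.
Writhe w = (#positive) - (#negative) = 9 - 0 = 9.
State-sum expansion of <K>. There are 2^9 = 512 states.
For each crossing: s=0 is the vertical smoothing, s=1 horizontal. Crossing k contributes A^(sign_k * (1 - 2*s_k)); loop factor d = -A^2 - A^-2.
Tabulate the states by total A-exponent and number of loops L (A-exp: L × count):
  A^9: L=2 ×1
  A^7: L=1 ×9
  A^5: L=2 ×36
  A^3: L=3 ×84
  A^1: L=4 ×126
  A^-1: L=5 ×126
  A^-3: L=6 ×84
  A^-5: L=7 ×36
  A^-7: L=8 ×9
  A^-9: L=9 ×1
Each group contributes A^e * Σ count * d^(L-1):
Powers of d = -A^2 - A^-2: d^2 = A^4 + 2 + A^-4; d^3 = -A^6 - 3*A^2 - 3*A^-2 - A^-6; d^4 = A^8 + 4*A^4 + 6 + 4*A^-4 + A^-8; d^5 = -A^10 - 5*A^6 - 10*A^2 - 10*A^-2 - 5*A^-6 - A^-10; d^6 = A^12 + 6*A^8 + 15*A^4 + 20 + 15*A^-4 + 6*A^-8 + A^-12; d^7 = -A^14 - 7*A^10 - 21*A^6 - 35*A^2 - 35*A^-2 - 21*A^-6 - 7*A^-10 - A^-14; d^8 = A^16 + 8*A^12 + 28*A^8 + 56*A^4 + 70 + 56*A^-4 + 28*A^-8 + 8*A^-12 + A^-16.
  A^9 * (d) = -A^11 - A^7
  A^7 * (9) = 9*A^7
  A^5 * (36*d) = -36*A^7 - 36*A^3
  A^3 * (84*d^2) = 84*A^7 + 168*A^3 + 84*A^-1
  A^1 * (126*d^3) = -126*A^7 - 378*A^3 - 378*A^-1 - 126*A^-5
  A^-1 * (126*d^4) = 126*A^7 + 504*A^3 + 756*A^-1 + 504*A^-5 + 126*A^-9
  A^-3 * (84*d^5) = -84*A^7 - 420*A^3 - 840*A^-1 - 840*A^-5 - 420*A^-9 - 84*A^-13
  A^-5 * (36*d^6) = 36*A^7 + 216*A^3 + 540*A^-1 + 720*A^-5 + 540*A^-9 + 216*A^-13 + 36*A^-17
  A^-7 * (9*d^7) = -9*A^7 - 63*A^3 - 189*A^-1 - 315*A^-5 - 315*A^-9 - 189*A^-13 - 63*A^-17 - 9*A^-21
  A^-9 * (d^8) = A^7 + 8*A^3 + 28*A^-1 + 56*A^-5 + 70*A^-9 + 56*A^-13 + 28*A^-17 + 8*A^-21 + A^-25
Summing the groups: <K> = -A^11 - A^3 + A^-1 - A^-5 + A^-9 - A^-13 + A^-17 - A^-21 + A^-25
Normalise by the writhe: (-A^3)^(-w) = (-A^3)^(-9) = -A^-27, so f(A) = -A^-27 * <K> = A^-16 + A^-24 - A^-28 + A^-32 - A^-36 + A^-40 - A^-44 + A^-48 - A^-52.
Substitute A = t^(-1/4), i.e. A^e → t^(-e/4): V(t) = -t^13 + t^12 - t^11 + t^10 - t^9 + t^8 - t^7 + t^6 + t^4

Answer: -t^13 + t^12 - t^11 + t^10 - t^9 + t^8 - t^7 + t^6 + t^4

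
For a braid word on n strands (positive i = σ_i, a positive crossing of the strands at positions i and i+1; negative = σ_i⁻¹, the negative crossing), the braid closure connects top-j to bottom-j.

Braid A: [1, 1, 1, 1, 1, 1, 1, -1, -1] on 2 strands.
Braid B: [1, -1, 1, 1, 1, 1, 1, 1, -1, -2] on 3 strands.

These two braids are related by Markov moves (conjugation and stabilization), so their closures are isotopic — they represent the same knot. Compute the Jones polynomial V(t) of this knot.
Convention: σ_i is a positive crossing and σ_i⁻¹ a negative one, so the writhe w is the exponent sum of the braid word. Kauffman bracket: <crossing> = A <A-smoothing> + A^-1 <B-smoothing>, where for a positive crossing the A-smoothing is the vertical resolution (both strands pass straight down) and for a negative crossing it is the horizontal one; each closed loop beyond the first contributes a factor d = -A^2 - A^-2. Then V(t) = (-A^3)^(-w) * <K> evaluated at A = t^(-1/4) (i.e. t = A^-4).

Markov-equivalent braids have isotopic closures, hence identical knot invariants. Strip the Markov moves from each word to reach a common short braid β, then compute V(t) once on β.
Braid A: s1 s1 s1 s1 s1 s1 s1 s1^-1 s1^-1 on 2 strands reduces by inverse Markov moves (closure unchanged at each step):
  Deconjugate: the word is γ·β·γ⁻¹ with γ = s1 s1 (prefix) and γ⁻¹ = s1^-1 s1^-1 (suffix); strip both.
Reduced to β = s1 s1 s1 s1 s1 on 2 strands, 5 crossings.
Braid B: s1 s1^-1 s1 s1 s1 s1 s1 s1 s1^-1 s2^-1 on 3 strands reduces by inverse Markov moves (closure unchanged at each step):
  Destabilize: the word has the form β·s2^-1 where s2^-1 occurs only as the final letter (β ∈ B_2); drop it and the last strand → 2 strands.
  Deconjugate: the word is γ·β·γ⁻¹ with γ = s1 s1^-1 (prefix) and γ⁻¹ = s1 s1^-1 (suffix); strip both.
Reduced to β = s1 s1 s1 s1 s1 on 2 strands, 5 crossings.
Both give the same β = s1 s1 s1 s1 s1 on 2 strands, so one state sum suffices:
Braid: s1 s1 s1 s1 s1 on 2 strands, 5 crossings.
Writhe w = (#positive) - (#negative) = 5 - 0 = 5.
Computing the Kauffman bracket via state sum. There are 2^5 = 32 states.
For each crossing: s=0 is the vertical smoothing, s=1 horizontal. Crossing k contributes A^(sign_k * (1 - 2*s_k)); loop factor d = -A^2 - A^-2.
  state 00000: A-exp=+5, loops=2, term = A^5 * d^1
  state 00001: A-exp=+3, loops=1, term = A^3 * d^0
  state 00010: A-exp=+3, loops=1, term = A^3 * d^0
  state 00011: A-exp=+1, loops=2, term = A^1 * d^1
  state 00100: A-exp=+3, loops=1, term = A^3 * d^0
  state 00101: A-exp=+1, loops=2, term = A^1 * d^1
  state 00110: A-exp=+1, loops=2, term = A^1 * d^1
  state 00111: A-exp=-1, loops=3, term = A^-1 * d^2
  state 01000: A-exp=+3, loops=1, term = A^3 * d^0
  state 01001: A-exp=+1, loops=2, term = A^1 * d^1
  state 01010: A-exp=+1, loops=2, term = A^1 * d^1
  state 01011: A-exp=-1, loops=3, term = A^-1 * d^2
  state 01100: A-exp=+1, loops=2, term = A^1 * d^1
  state 01101: A-exp=-1, loops=3, term = A^-1 * d^2
  state 01110: A-exp=-1, loops=3, term = A^-1 * d^2
  state 01111: A-exp=-3, loops=4, term = A^-3 * d^3
  state 10000: A-exp=+3, loops=1, term = A^3 * d^0
  state 10001: A-exp=+1, loops=2, term = A^1 * d^1
  state 10010: A-exp=+1, loops=2, term = A^1 * d^1
  state 10011: A-exp=-1, loops=3, term = A^-1 * d^2
  state 10100: A-exp=+1, loops=2, term = A^1 * d^1
  state 10101: A-exp=-1, loops=3, term = A^-1 * d^2
  state 10110: A-exp=-1, loops=3, term = A^-1 * d^2
  state 10111: A-exp=-3, loops=4, term = A^-3 * d^3
  state 11000: A-exp=+1, loops=2, term = A^1 * d^1
  state 11001: A-exp=-1, loops=3, term = A^-1 * d^2
  state 11010: A-exp=-1, loops=3, term = A^-1 * d^2
  state 11011: A-exp=-3, loops=4, term = A^-3 * d^3
  state 11100: A-exp=-1, loops=3, term = A^-1 * d^2
  state 11101: A-exp=-3, loops=4, term = A^-3 * d^3
  state 11110: A-exp=-3, loops=4, term = A^-3 * d^3
  state 11111: A-exp=-5, loops=5, term = A^-5 * d^4
Collect the terms by A-exponent (count of states per loop number):
Powers of d = -A^2 - A^-2: d^2 = A^4 + 2 + A^-4; d^3 = -A^6 - 3*A^2 - 3*A^-2 - A^-6; d^4 = A^8 + 4*A^4 + 6 + 4*A^-4 + A^-8.
  A^5 * (d) = -A^7 - A^3
  A^3 * (5) = 5*A^3
  A^1 * (10*d) = -10*A^3 - 10*A^-1
  A^-1 * (10*d^2) = 10*A^3 + 20*A^-1 + 10*A^-5
  A^-3 * (5*d^3) = -5*A^3 - 15*A^-1 - 15*A^-5 - 5*A^-9
  A^-5 * (d^4) = A^3 + 4*A^-1 + 6*A^-5 + 4*A^-9 + A^-13
Summing the groups: <K> = -A^7 - A^-1 + A^-5 - A^-9 + A^-13
Normalise by the writhe: (-A^3)^(-w) = (-A^3)^(-5) = -A^-15, so f(A) = -A^-15 * <K> = A^-8 + A^-16 - A^-20 + A^-24 - A^-28.
Substitute A = t^(-1/4), i.e. A^e → t^(-e/4): V(t) = -t^7 + t^6 - t^5 + t^4 + t^2

Answer: -t^7 + t^6 - t^5 + t^4 + t^2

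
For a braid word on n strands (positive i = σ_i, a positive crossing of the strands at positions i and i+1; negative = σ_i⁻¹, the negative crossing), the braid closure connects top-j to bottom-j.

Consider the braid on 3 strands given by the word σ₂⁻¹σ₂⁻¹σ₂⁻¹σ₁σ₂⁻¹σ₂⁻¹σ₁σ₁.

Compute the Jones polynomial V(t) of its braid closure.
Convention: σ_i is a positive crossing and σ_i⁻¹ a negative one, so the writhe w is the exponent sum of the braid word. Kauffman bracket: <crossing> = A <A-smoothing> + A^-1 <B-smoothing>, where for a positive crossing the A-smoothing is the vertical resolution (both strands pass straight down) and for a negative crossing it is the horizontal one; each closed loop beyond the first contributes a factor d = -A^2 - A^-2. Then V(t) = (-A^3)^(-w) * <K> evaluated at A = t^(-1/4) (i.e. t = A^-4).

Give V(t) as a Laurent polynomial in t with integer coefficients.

-t^2 + 2*t - 3 + 5*t^-1 - 4*t^-2 + 5*t^-3 - 4*t^-4 + 2*t^-5 - t^-6

Derivation:
Braid: s2^-1 s2^-1 s2^-1 s1 s2^-1 s2^-1 s1 s1 on 3 strands, 8 crossings.
Writhe w = (#positive) - (#negative) = 3 - 5 = -2.
State-sum expansion of <K>. There are 2^8 = 256 states.
For each crossing: s=0 is the vertical smoothing, s=1 horizontal. Crossing k contributes A^(sign_k * (1 - 2*s_k)); loop factor d = -A^2 - A^-2.
Tabulate the states by total A-exponent and number of loops L (A-exp: L × count):
  A^8: L=6 ×1
  A^6: L=5 ×8
  A^4: L=4 ×27, L=6 ×1
  A^2: L=3 ×50, L=5 ×6
  A^0: L=2 ×53, L=4 ×17
  A^-2: L=1 ×27, L=3 ×28, L=5 ×1
  A^-4: L=2 ×24, L=4 ×4
  A^-6: L=3 ×8
  A^-8: L=4 ×1
Each group contributes A^e * Σ count * d^(L-1):
Powers of d = -A^2 - A^-2: d^2 = A^4 + 2 + A^-4; d^3 = -A^6 - 3*A^2 - 3*A^-2 - A^-6; d^4 = A^8 + 4*A^4 + 6 + 4*A^-4 + A^-8; d^5 = -A^10 - 5*A^6 - 10*A^2 - 10*A^-2 - 5*A^-6 - A^-10.
  A^8 * (d^5) = -A^18 - 5*A^14 - 10*A^10 - 10*A^6 - 5*A^2 - A^-2
  A^6 * (8*d^4) = 8*A^14 + 32*A^10 + 48*A^6 + 32*A^2 + 8*A^-2
  A^4 * (27*d^3 + d^5) = -A^14 - 32*A^10 - 91*A^6 - 91*A^2 - 32*A^-2 - A^-6
  A^2 * (50*d^2 + 6*d^4) = 6*A^10 + 74*A^6 + 136*A^2 + 74*A^-2 + 6*A^-6
  A^0 * (53*d + 17*d^3) = -17*A^6 - 104*A^2 - 104*A^-2 - 17*A^-6
  A^-2 * (27 + 28*d^2 + d^4) = A^6 + 32*A^2 + 89*A^-2 + 32*A^-6 + A^-10
  A^-4 * (24*d + 4*d^3) = -4*A^2 - 36*A^-2 - 36*A^-6 - 4*A^-10
  A^-6 * (8*d^2) = 8*A^-2 + 16*A^-6 + 8*A^-10
  A^-8 * (d^3) = -A^-2 - 3*A^-6 - 3*A^-10 - A^-14
Summing the groups: <K> = -A^18 + 2*A^14 - 4*A^10 + 5*A^6 - 4*A^2 + 5*A^-2 - 3*A^-6 + 2*A^-10 - A^-14
Normalise by the writhe: (-A^3)^(-w) = (-A^3)^(2) = A^6, so f(A) = A^6 * <K> = -A^24 + 2*A^20 - 4*A^16 + 5*A^12 - 4*A^8 + 5*A^4 - 3 + 2*A^-4 - A^-8.
Substitute A = t^(-1/4), i.e. A^e → t^(-e/4): V(t) = -t^2 + 2*t - 3 + 5*t^-1 - 4*t^-2 + 5*t^-3 - 4*t^-4 + 2*t^-5 - t^-6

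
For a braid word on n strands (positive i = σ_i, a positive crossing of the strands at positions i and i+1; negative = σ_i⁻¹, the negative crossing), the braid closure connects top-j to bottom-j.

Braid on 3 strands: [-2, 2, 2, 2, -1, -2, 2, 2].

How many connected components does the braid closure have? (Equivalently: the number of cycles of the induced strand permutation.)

1

Derivation:
Track the strand permutation on 3 strands, starting from identity.
  step 1: s2^-1 swaps positions 2,3 -> [1 3 2]
  step 2: s2 swaps positions 2,3 -> [1 2 3]
  step 3: s2 swaps positions 2,3 -> [1 3 2]
  step 4: s2 swaps positions 2,3 -> [1 2 3]
  step 5: s1^-1 swaps positions 1,2 -> [2 1 3]
  step 6: s2^-1 swaps positions 2,3 -> [2 3 1]
  step 7: s2 swaps positions 2,3 -> [2 1 3]
  step 8: s2 swaps positions 2,3 -> [2 3 1]
Final permutation (position -> original strand): [2 3 1]
Closure components = cycle count of this permutation = 1.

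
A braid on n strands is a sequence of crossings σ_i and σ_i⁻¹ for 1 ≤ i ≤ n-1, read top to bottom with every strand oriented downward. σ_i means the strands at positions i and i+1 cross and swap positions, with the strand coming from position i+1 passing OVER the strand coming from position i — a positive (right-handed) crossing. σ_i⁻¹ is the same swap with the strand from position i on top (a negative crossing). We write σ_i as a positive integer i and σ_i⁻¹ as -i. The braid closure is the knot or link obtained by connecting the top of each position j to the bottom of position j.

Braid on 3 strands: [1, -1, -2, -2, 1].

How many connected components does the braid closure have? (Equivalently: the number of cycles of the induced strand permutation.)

2

Derivation:
Track the strand permutation on 3 strands, starting from identity.
  step 1: s1 swaps positions 1,2 -> [2 1 3]
  step 2: s1^-1 swaps positions 1,2 -> [1 2 3]
  step 3: s2^-1 swaps positions 2,3 -> [1 3 2]
  step 4: s2^-1 swaps positions 2,3 -> [1 2 3]
  step 5: s1 swaps positions 1,2 -> [2 1 3]
Final permutation (position -> original strand): [2 1 3]
Closure components = cycle count of this permutation = 2.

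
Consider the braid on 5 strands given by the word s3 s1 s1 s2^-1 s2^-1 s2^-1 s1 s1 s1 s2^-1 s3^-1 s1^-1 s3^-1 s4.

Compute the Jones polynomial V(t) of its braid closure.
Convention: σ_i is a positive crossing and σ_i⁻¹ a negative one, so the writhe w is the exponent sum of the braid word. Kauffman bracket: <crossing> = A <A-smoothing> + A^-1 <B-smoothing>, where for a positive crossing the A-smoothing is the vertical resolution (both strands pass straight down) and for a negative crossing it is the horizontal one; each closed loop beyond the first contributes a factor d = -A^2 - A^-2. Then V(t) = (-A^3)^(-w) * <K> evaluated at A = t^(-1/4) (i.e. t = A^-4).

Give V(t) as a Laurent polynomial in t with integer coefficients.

The presented braid s3 s1 s1 s2^-1 s2^-1 s2^-1 s1 s1 s1 s2^-1 s3^-1 s1^-1 s3^-1 s4 on 5 strands reduces by inverse Markov moves (closure unchanged at each step):
  Destabilize: the word has the form β·s4 where s4 occurs only as the final letter (β ∈ B_4); drop it and the last strand → 4 strands.
  Deconjugate: the word is γ·β·γ⁻¹ with γ = s3 s1 (prefix) and γ⁻¹ = s1^-1 s3^-1 (suffix); strip both.
  Destabilize: the word has the form β·s3^-1 where s3^-1 occurs only as the final letter (β ∈ B_3); drop it and the last strand → 3 strands.
Reduced to β = s1 s2^-1 s2^-1 s2^-1 s1 s1 s1 s2^-1 on 3 strands, 8 crossings.
Compute on β:
Braid: s1 s2^-1 s2^-1 s2^-1 s1 s1 s1 s2^-1 on 3 strands, 8 crossings.
Writhe w = (#positive) - (#negative) = 4 - 4 = 0.
Computing the Kauffman bracket via state sum. There are 2^8 = 256 states.
For each crossing: s=0 is the vertical smoothing, s=1 horizontal. Crossing k contributes A^(sign_k * (1 - 2*s_k)); loop factor d = -A^2 - A^-2.
Tabulate the states by total A-exponent and number of loops L (A-exp: L × count):
  A^8: L=5 ×1
  A^6: L=4 ×8
  A^4: L=3 ×25, L=5 ×3
  A^2: L=2 ×37, L=4 ×18, L=6 ×1
  A^0: L=1 ×25, L=3 ×37, L=5 ×8
  A^-2: L=2 ×37, L=4 ×18, L=6 ×1
  A^-4: L=3 ×25, L=5 ×3
  A^-6: L=4 ×8
  A^-8: L=5 ×1
Each group contributes A^e * Σ count * d^(L-1):
Powers of d = -A^2 - A^-2: d^2 = A^4 + 2 + A^-4; d^3 = -A^6 - 3*A^2 - 3*A^-2 - A^-6; d^4 = A^8 + 4*A^4 + 6 + 4*A^-4 + A^-8; d^5 = -A^10 - 5*A^6 - 10*A^2 - 10*A^-2 - 5*A^-6 - A^-10.
  A^8 * (d^4) = A^16 + 4*A^12 + 6*A^8 + 4*A^4 + 1
  A^6 * (8*d^3) = -8*A^12 - 24*A^8 - 24*A^4 - 8
  A^4 * (25*d^2 + 3*d^4) = 3*A^12 + 37*A^8 + 68*A^4 + 37 + 3*A^-4
  A^2 * (37*d + 18*d^3 + d^5) = -A^12 - 23*A^8 - 101*A^4 - 101 - 23*A^-4 - A^-8
  A^0 * (25 + 37*d^2 + 8*d^4) = 8*A^8 + 69*A^4 + 147 + 69*A^-4 + 8*A^-8
  A^-2 * (37*d + 18*d^3 + d^5) = -A^8 - 23*A^4 - 101 - 101*A^-4 - 23*A^-8 - A^-12
  A^-4 * (25*d^2 + 3*d^4) = 3*A^4 + 37 + 68*A^-4 + 37*A^-8 + 3*A^-12
  A^-6 * (8*d^3) = -8 - 24*A^-4 - 24*A^-8 - 8*A^-12
  A^-8 * (d^4) = 1 + 4*A^-4 + 6*A^-8 + 4*A^-12 + A^-16
Summing the groups: <K> = A^16 - 2*A^12 + 3*A^8 - 4*A^4 + 5 - 4*A^-4 + 3*A^-8 - 2*A^-12 + A^-16
Normalise by the writhe: (-A^3)^(-w) = (-A^3)^(0) = 1, so f(A) = 1 * <K> = A^16 - 2*A^12 + 3*A^8 - 4*A^4 + 5 - 4*A^-4 + 3*A^-8 - 2*A^-12 + A^-16.
Substitute A = t^(-1/4), i.e. A^e → t^(-e/4): V(t) = t^4 - 2*t^3 + 3*t^2 - 4*t + 5 - 4*t^-1 + 3*t^-2 - 2*t^-3 + t^-4

Answer: t^4 - 2*t^3 + 3*t^2 - 4*t + 5 - 4*t^-1 + 3*t^-2 - 2*t^-3 + t^-4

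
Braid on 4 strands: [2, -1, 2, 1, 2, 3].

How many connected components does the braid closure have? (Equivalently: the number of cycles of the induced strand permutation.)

2

Derivation:
Track the strand permutation on 4 strands, starting from identity.
  step 1: s2 swaps positions 2,3 -> [1 3 2 4]
  step 2: s1^-1 swaps positions 1,2 -> [3 1 2 4]
  step 3: s2 swaps positions 2,3 -> [3 2 1 4]
  step 4: s1 swaps positions 1,2 -> [2 3 1 4]
  step 5: s2 swaps positions 2,3 -> [2 1 3 4]
  step 6: s3 swaps positions 3,4 -> [2 1 4 3]
Final permutation (position -> original strand): [2 1 4 3]
Closure components = cycle count of this permutation = 2.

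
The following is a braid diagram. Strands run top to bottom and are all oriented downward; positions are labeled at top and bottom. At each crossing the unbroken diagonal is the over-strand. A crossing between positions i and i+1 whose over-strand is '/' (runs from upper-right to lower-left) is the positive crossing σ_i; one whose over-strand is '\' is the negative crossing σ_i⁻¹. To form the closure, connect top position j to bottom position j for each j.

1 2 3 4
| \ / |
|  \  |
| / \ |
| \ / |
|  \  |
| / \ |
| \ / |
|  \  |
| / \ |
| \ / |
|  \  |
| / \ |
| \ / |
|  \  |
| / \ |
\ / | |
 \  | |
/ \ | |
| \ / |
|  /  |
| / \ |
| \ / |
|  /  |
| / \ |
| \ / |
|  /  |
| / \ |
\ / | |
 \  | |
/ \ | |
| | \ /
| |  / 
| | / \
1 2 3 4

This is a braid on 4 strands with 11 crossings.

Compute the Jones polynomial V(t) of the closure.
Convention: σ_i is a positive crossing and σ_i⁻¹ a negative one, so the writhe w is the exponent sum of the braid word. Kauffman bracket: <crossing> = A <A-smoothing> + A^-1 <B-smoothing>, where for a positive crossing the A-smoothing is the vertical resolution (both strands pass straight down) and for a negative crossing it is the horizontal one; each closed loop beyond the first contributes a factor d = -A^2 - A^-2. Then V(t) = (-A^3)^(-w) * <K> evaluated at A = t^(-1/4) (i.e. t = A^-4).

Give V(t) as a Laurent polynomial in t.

-1 + 2*t^-1 - 2*t^-2 + 4*t^-3 - 3*t^-4 + 3*t^-5 - 2*t^-6 + t^-7 - t^-8

Derivation:
Reading the diagram top to bottom ('/'-over between positions i,i+1 = s_i, '\'-over = s_i^-1): braid word = s2^-1 s2^-1 s2^-1 s2^-1 s2^-1 s1^-1 s2 s2 s2 s1^-1 s3.
The presented braid s2^-1 s2^-1 s2^-1 s2^-1 s2^-1 s1^-1 s2 s2 s2 s1^-1 s3 on 4 strands reduces by inverse Markov moves (closure unchanged at each step):
  Destabilize: the word has the form β·s3 where s3 occurs only as the final letter (β ∈ B_3); drop it and the last strand → 3 strands.
Reduced to β = s2^-1 s2^-1 s2^-1 s2^-1 s2^-1 s1^-1 s2 s2 s2 s1^-1 on 3 strands, 10 crossings.
Compute on β:
Braid: s2^-1 s2^-1 s2^-1 s2^-1 s2^-1 s1^-1 s2 s2 s2 s1^-1 on 3 strands, 10 crossings.
Writhe w = (#positive) - (#negative) = 3 - 7 = -4.
State-sum expansion of <K>. There are 2^10 = 1024 states.
Each crossing splits two ways (0=vertical, 1=horizontal). The state's weight is A^(#A-smoothings - #B-smoothings) * d^(loops - 1).
Tabulate the states by total A-exponent and number of loops L (A-exp: L × count):
  A^10: L=6 ×1
  A^8: L=5 ×10
  A^6: L=4 ×35, L=6 ×10
  A^4: L=3 ×60, L=5 ×50, L=7 ×10
  A^2: L=2 ×55, L=4 ×100, L=6 ×50, L=8 ×5
  A^0: L=1 ×25, L=3 ×101, L=5 ×100, L=7 ×25, L=9 ×1
  A^-2: L=2 ×55, L=4 ×100, L=6 ×50, L=8 ×5
  A^-4: L=1 ×6, L=3 ×54, L=5 ×50, L=7 ×10
  A^-6: L=2 ×9, L=4 ×26, L=6 ×10
  A^-8: L=3 ×5, L=5 ×5
  A^-10: L=4 ×1
Each group contributes A^e * Σ count * d^(L-1):
Powers of d = -A^2 - A^-2: d^2 = A^4 + 2 + A^-4; d^3 = -A^6 - 3*A^2 - 3*A^-2 - A^-6; d^4 = A^8 + 4*A^4 + 6 + 4*A^-4 + A^-8; d^5 = -A^10 - 5*A^6 - 10*A^2 - 10*A^-2 - 5*A^-6 - A^-10; d^6 = A^12 + 6*A^8 + 15*A^4 + 20 + 15*A^-4 + 6*A^-8 + A^-12; d^7 = -A^14 - 7*A^10 - 21*A^6 - 35*A^2 - 35*A^-2 - 21*A^-6 - 7*A^-10 - A^-14; d^8 = A^16 + 8*A^12 + 28*A^8 + 56*A^4 + 70 + 56*A^-4 + 28*A^-8 + 8*A^-12 + A^-16.
  A^10 * (d^5) = -A^20 - 5*A^16 - 10*A^12 - 10*A^8 - 5*A^4 - 1
  A^8 * (10*d^4) = 10*A^16 + 40*A^12 + 60*A^8 + 40*A^4 + 10
  A^6 * (35*d^3 + 10*d^5) = -10*A^16 - 85*A^12 - 205*A^8 - 205*A^4 - 85 - 10*A^-4
  A^4 * (60*d^2 + 50*d^4 + 10*d^6) = 10*A^16 + 110*A^12 + 410*A^8 + 620*A^4 + 410 + 110*A^-4 + 10*A^-8
  A^2 * (55*d + 100*d^3 + 50*d^5 + 5*d^7) = -5*A^16 - 85*A^12 - 455*A^8 - 1030*A^4 - 1030 - 455*A^-4 - 85*A^-8 - 5*A^-12
  A^0 * (25 + 101*d^2 + 100*d^4 + 25*d^6 + d^8) = A^16 + 33*A^12 + 278*A^8 + 932*A^4 + 1397 + 932*A^-4 + 278*A^-8 + 33*A^-12 + A^-16
  A^-2 * (55*d + 100*d^3 + 50*d^5 + 5*d^7) = -5*A^12 - 85*A^8 - 455*A^4 - 1030 - 1030*A^-4 - 455*A^-8 - 85*A^-12 - 5*A^-16
  A^-4 * (6 + 54*d^2 + 50*d^4 + 10*d^6) = 10*A^8 + 110*A^4 + 404 + 614*A^-4 + 404*A^-8 + 110*A^-12 + 10*A^-16
  A^-6 * (9*d + 26*d^3 + 10*d^5) = -10*A^4 - 76 - 187*A^-4 - 187*A^-8 - 76*A^-12 - 10*A^-16
  A^-8 * (5*d^2 + 5*d^4) = 5 + 25*A^-4 + 40*A^-8 + 25*A^-12 + 5*A^-16
  A^-10 * (d^3) = -A^-4 - 3*A^-8 - 3*A^-12 - A^-16
Summing the groups: <K> = -A^20 + A^16 - 2*A^12 + 3*A^8 - 3*A^4 + 4 - 2*A^-4 + 2*A^-8 - A^-12
Normalise by the writhe: (-A^3)^(-w) = (-A^3)^(4) = A^12, so f(A) = A^12 * <K> = -A^32 + A^28 - 2*A^24 + 3*A^20 - 3*A^16 + 4*A^12 - 2*A^8 + 2*A^4 - 1.
Substitute A = t^(-1/4), i.e. A^e → t^(-e/4): V(t) = -1 + 2*t^-1 - 2*t^-2 + 4*t^-3 - 3*t^-4 + 3*t^-5 - 2*t^-6 + t^-7 - t^-8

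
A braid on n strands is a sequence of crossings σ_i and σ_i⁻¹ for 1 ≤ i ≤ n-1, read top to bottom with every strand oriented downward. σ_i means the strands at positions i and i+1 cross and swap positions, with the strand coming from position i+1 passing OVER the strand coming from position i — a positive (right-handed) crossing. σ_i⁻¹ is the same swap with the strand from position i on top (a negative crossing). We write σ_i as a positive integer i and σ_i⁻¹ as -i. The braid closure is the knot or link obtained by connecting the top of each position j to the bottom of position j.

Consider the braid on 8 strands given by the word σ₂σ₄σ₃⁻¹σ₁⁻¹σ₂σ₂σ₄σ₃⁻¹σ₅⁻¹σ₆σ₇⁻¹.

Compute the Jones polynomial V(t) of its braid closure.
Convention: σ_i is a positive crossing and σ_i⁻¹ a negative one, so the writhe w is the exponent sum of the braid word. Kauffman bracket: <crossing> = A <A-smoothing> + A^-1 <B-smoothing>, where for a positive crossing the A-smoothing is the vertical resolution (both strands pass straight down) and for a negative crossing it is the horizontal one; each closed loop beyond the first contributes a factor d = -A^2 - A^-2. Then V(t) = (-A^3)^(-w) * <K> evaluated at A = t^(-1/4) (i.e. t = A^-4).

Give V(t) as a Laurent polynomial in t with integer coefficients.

The presented braid s2 s4 s3^-1 s1^-1 s2 s2 s4 s3^-1 s5^-1 s6 s7^-1 on 8 strands reduces by inverse Markov moves (closure unchanged at each step):
  Destabilize: the word has the form β·s7^-1 where s7^-1 occurs only as the final letter (β ∈ B_7); drop it and the last strand → 7 strands.
  Destabilize: the word has the form β·s6 where s6 occurs only as the final letter (β ∈ B_6); drop it and the last strand → 6 strands.
  Destabilize: the word has the form β·s5^-1 where s5^-1 occurs only as the final letter (β ∈ B_5); drop it and the last strand → 5 strands.
Reduced to β = s2 s4 s3^-1 s1^-1 s2 s2 s4 s3^-1 on 5 strands, 8 crossings.
Compute on β:
Braid: s2 s4 s3^-1 s1^-1 s2 s2 s4 s3^-1 on 5 strands, 8 crossings.
Writhe w = (#positive) - (#negative) = 5 - 3 = 2.
Enumerate smoothing states for the bracket polynomial. There are 2^8 = 256 states.
Each crossing splits two ways (0=vertical, 1=horizontal). The state's weight is A^(#A-smoothings - #B-smoothings) * d^(loops - 1).
Tabulate the states by total A-exponent and number of loops L (A-exp: L × count):
  A^8: L=4 ×1
  A^6: L=3 ×7, L=5 ×1
  A^4: L=2 ×19, L=4 ×9
  A^2: L=1 ×19, L=3 ×35, L=5 ×2
  A^0: L=2 ×48, L=4 ×22
  A^-2: L=3 ×49, L=5 ×7
  A^-4: L=4 ×27, L=6 ×1
  A^-6: L=5 ×8
  A^-8: L=6 ×1
Each group contributes A^e * Σ count * d^(L-1):
Powers of d = -A^2 - A^-2: d^2 = A^4 + 2 + A^-4; d^3 = -A^6 - 3*A^2 - 3*A^-2 - A^-6; d^4 = A^8 + 4*A^4 + 6 + 4*A^-4 + A^-8; d^5 = -A^10 - 5*A^6 - 10*A^2 - 10*A^-2 - 5*A^-6 - A^-10.
  A^8 * (d^3) = -A^14 - 3*A^10 - 3*A^6 - A^2
  A^6 * (7*d^2 + d^4) = A^14 + 11*A^10 + 20*A^6 + 11*A^2 + A^-2
  A^4 * (19*d + 9*d^3) = -9*A^10 - 46*A^6 - 46*A^2 - 9*A^-2
  A^2 * (19 + 35*d^2 + 2*d^4) = 2*A^10 + 43*A^6 + 101*A^2 + 43*A^-2 + 2*A^-6
  A^0 * (48*d + 22*d^3) = -22*A^6 - 114*A^2 - 114*A^-2 - 22*A^-6
  A^-2 * (49*d^2 + 7*d^4) = 7*A^6 + 77*A^2 + 140*A^-2 + 77*A^-6 + 7*A^-10
  A^-4 * (27*d^3 + d^5) = -A^6 - 32*A^2 - 91*A^-2 - 91*A^-6 - 32*A^-10 - A^-14
  A^-6 * (8*d^4) = 8*A^2 + 32*A^-2 + 48*A^-6 + 32*A^-10 + 8*A^-14
  A^-8 * (d^5) = -A^2 - 5*A^-2 - 10*A^-6 - 10*A^-10 - 5*A^-14 - A^-18
Summing the groups: <K> = A^10 - 2*A^6 + 3*A^2 - 3*A^-2 + 4*A^-6 - 3*A^-10 + 2*A^-14 - A^-18
Normalise by the writhe: (-A^3)^(-w) = (-A^3)^(-2) = A^-6, so f(A) = A^-6 * <K> = A^4 - 2 + 3*A^-4 - 3*A^-8 + 4*A^-12 - 3*A^-16 + 2*A^-20 - A^-24.
Substitute A = t^(-1/4), i.e. A^e → t^(-e/4): V(t) = -t^6 + 2*t^5 - 3*t^4 + 4*t^3 - 3*t^2 + 3*t - 2 + t^-1

Answer: -t^6 + 2*t^5 - 3*t^4 + 4*t^3 - 3*t^2 + 3*t - 2 + t^-1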